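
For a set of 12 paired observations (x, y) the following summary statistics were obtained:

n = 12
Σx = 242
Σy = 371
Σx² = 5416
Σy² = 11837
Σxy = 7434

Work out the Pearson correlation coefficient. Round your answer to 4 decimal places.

r = (nΣxy − ΣxΣy) / √[(nΣx² − (Σx)²)(nΣy² − (Σy)²)]
Numerator: 12×7434 − 242×371 = -574
Denominator: √[(64992 − 58564)(142044 − 137641)] = √[6428 × 4403] = 5320.0079
r = -574 / 5320.0079 ≈ -0.1079

-0.1079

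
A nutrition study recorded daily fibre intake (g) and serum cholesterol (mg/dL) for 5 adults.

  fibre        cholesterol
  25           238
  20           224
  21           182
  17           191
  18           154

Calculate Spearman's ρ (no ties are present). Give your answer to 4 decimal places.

Rank fibre: 5, 3, 4, 1, 2
Rank cholesterol: 5, 4, 2, 3, 1
d = rank(fibre) − rank(cholesterol): 0, -1, 2, -2, 1; Σd² = 10
ρ = 1 − 6Σd² / [n(n²−1)] = 1 − 6×10 / (5×24) = 1 − 60/120 ≈ 0.5000

0.5000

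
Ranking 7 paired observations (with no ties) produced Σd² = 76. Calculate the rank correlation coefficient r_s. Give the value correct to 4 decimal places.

-0.3571

ρ = 1 − 6Σd² / [n(n²−1)] = 1 − 6×76 / (7×48)
  = 1 − 456/336 = 1 − 1.35714 ≈ -0.3571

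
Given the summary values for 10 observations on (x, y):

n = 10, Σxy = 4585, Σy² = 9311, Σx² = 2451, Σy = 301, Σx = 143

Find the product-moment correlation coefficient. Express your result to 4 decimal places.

r = (nΣxy − ΣxΣy) / √[(nΣx² − (Σx)²)(nΣy² − (Σy)²)]
Numerator: 10×4585 − 143×301 = 2807
Denominator: √[(24510 − 20449)(93110 − 90601)] = √[4061 × 2509] = 3192.0290
r = 2807 / 3192.0290 ≈ 0.8794

0.8794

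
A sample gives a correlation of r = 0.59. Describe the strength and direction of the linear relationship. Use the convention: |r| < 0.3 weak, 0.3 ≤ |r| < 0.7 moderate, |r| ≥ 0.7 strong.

moderate positive

r = 0.59 > 0 so the relationship is positive.
|r| = 0.59, which falls in the moderate range.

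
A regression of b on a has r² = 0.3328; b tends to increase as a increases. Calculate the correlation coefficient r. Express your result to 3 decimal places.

|r| = √0.3328 = 0.577
The association is positive, so r = 0.577.

0.577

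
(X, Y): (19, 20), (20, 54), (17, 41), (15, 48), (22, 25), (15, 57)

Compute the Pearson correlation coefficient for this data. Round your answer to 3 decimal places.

n = 6, ΣX = 108, ΣY = 245, ΣX² = 1984, ΣY² = 11175, ΣXY = 4282
nΣXY − ΣXΣY = 25692 − 26460 = -768
nΣX² − (ΣX)² = 11904 − 11664 = 240; nΣY² − (ΣY)² = 67050 − 60025 = 7025
r = -768 / √(240 × 7025) = -768 / 1298.4606 ≈ -0.591

-0.591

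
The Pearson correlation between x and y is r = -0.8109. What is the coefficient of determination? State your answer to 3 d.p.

0.658

r² = (-0.8109)² = 0.658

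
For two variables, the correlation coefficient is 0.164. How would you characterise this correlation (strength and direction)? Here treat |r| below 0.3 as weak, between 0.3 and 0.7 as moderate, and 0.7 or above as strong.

r = 0.164 > 0 so the relationship is positive.
|r| = 0.164, which falls in the weak range.

weak positive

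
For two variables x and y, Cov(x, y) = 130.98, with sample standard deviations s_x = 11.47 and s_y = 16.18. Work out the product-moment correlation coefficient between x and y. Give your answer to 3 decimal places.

r = Cov(x,y) / (s_x · s_y) = 130.98 / (11.47 × 16.18)
  = 130.98 / 185.5846 ≈ 0.706

0.706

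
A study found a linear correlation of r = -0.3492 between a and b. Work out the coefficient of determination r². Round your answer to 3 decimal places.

0.122

r² = (-0.3492)² = 0.122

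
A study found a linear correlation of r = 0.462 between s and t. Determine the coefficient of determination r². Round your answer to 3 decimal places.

0.213

r² = (0.462)² = 0.213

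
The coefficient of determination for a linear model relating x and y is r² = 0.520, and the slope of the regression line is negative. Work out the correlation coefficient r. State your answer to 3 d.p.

|r| = √0.520 = 0.721
The association is negative, so r = −0.721.

-0.721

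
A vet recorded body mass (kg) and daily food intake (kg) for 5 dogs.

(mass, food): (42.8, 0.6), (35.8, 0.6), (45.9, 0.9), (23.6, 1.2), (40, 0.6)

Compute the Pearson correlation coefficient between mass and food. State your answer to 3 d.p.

-0.637

n = 5, Σx = 188.1, Σy = 3.9, Σx² = 7377.25, Σy² = 3.33, Σxy = 140.79
nΣxy − ΣxΣy = 703.95 − 733.59 = -29.64
nΣx² − (Σx)² = 36886.25 − 35381.61 = 1504.64; nΣy² − (Σy)² = 16.65 − 15.21 = 1.44
r = -29.64 / √(1504.64 × 1.44) = -29.64 / 46.5476 ≈ -0.637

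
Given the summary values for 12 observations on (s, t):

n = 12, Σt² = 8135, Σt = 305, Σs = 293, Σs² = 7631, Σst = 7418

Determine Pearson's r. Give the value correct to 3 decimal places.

-0.068

r = (nΣst − ΣsΣt) / √[(nΣs² − (Σs)²)(nΣt² − (Σt)²)]
Numerator: 12×7418 − 293×305 = -349
Denominator: √[(91572 − 85849)(97620 − 93025)] = √[5723 × 4595] = 5128.0781
r = -349 / 5128.0781 ≈ -0.068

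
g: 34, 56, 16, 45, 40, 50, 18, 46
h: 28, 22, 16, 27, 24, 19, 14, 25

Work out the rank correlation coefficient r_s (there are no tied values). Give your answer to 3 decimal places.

Rank g: 3, 8, 1, 5, 4, 7, 2, 6
Rank h: 8, 4, 2, 7, 5, 3, 1, 6
d = rank(g) − rank(h): -5, 4, -1, -2, -1, 4, 1, 0; Σd² = 64
ρ = 1 − 6Σd² / [n(n²−1)] = 1 − 6×64 / (8×63) = 1 − 384/504 ≈ 0.238

0.238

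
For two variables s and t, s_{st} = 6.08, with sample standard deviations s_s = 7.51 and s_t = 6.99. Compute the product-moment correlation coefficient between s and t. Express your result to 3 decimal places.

r = Cov(s,t) / (s_s · s_t) = 6.08 / (7.51 × 6.99)
  = 6.08 / 52.4949 ≈ 0.116

0.116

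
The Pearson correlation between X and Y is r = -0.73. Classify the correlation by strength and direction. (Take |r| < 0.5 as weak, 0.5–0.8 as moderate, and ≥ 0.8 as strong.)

r = -0.73 < 0 so the relationship is negative.
|r| = 0.73, which falls in the moderate range.

moderate negative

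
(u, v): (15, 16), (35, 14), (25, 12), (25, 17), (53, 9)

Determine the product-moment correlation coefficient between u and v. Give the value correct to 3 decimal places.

n = 5, Σu = 153, Σv = 68, Σu² = 5509, Σv² = 966, Σuv = 1932
nΣuv − ΣuΣv = 9660 − 10404 = -744
nΣu² − (Σu)² = 27545 − 23409 = 4136; nΣv² − (Σv)² = 4830 − 4624 = 206
r = -744 / √(4136 × 206) = -744 / 923.0471 ≈ -0.806

-0.806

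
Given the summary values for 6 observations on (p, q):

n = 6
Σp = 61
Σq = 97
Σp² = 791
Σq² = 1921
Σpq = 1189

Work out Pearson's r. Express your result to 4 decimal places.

0.8262

r = (nΣpq − ΣpΣq) / √[(nΣp² − (Σp)²)(nΣq² − (Σq)²)]
Numerator: 6×1189 − 61×97 = 1217
Denominator: √[(4746 − 3721)(11526 − 9409)] = √[1025 × 2117] = 1473.0665
r = 1217 / 1473.0665 ≈ 0.8262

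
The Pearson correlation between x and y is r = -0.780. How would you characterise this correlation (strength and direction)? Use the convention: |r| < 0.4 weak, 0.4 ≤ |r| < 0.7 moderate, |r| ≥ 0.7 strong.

strong negative

r = -0.780 < 0 so the relationship is negative.
|r| = 0.780, which falls in the strong range.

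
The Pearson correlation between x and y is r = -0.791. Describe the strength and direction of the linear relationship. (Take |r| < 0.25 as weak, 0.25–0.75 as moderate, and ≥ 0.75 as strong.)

strong negative

r = -0.791 < 0 so the relationship is negative.
|r| = 0.791, which falls in the strong range.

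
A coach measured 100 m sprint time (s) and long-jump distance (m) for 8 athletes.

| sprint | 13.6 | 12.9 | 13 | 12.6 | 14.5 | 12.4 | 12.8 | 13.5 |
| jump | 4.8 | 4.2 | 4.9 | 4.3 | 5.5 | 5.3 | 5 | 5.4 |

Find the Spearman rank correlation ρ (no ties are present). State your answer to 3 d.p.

Rank sprint: 7, 4, 5, 2, 8, 1, 3, 6
Rank jump: 3, 1, 4, 2, 8, 6, 5, 7
d = rank(sprint) − rank(jump): 4, 3, 1, 0, 0, -5, -2, -1; Σd² = 56
ρ = 1 − 6Σd² / [n(n²−1)] = 1 − 6×56 / (8×63) = 1 − 336/504 ≈ 0.333

0.333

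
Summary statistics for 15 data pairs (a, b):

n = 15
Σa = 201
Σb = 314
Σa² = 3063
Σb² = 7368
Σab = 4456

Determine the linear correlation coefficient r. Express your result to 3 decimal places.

0.458

r = (nΣab − ΣaΣb) / √[(nΣa² − (Σa)²)(nΣb² − (Σb)²)]
Numerator: 15×4456 − 201×314 = 3726
Denominator: √[(45945 − 40401)(110520 − 98596)] = √[5544 × 11924] = 8130.6000
r = 3726 / 8130.6000 ≈ 0.458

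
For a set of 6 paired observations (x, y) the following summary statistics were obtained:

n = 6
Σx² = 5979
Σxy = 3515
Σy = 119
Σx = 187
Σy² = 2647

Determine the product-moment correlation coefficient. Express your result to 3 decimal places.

r = (nΣxy − ΣxΣy) / √[(nΣx² − (Σx)²)(nΣy² − (Σy)²)]
Numerator: 6×3515 − 187×119 = -1163
Denominator: √[(35874 − 34969)(15882 − 14161)] = √[905 × 1721] = 1248.0004
r = -1163 / 1248.0004 ≈ -0.932

-0.932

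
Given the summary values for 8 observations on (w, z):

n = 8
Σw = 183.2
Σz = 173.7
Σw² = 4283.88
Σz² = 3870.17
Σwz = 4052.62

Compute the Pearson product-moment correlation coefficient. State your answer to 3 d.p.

0.801

r = (nΣwz − ΣwΣz) / √[(nΣw² − (Σw)²)(nΣz² − (Σz)²)]
Numerator: 8×4052.62 − 183.2×173.7 = 599.12
Denominator: √[(34271.04 − 33562.24)(30961.36 − 30171.69)] = √[708.8 × 789.67] = 748.1431
r = 599.12 / 748.1431 ≈ 0.801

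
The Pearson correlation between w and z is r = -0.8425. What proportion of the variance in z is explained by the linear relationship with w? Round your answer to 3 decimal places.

r² = (-0.8425)² = 0.710

0.710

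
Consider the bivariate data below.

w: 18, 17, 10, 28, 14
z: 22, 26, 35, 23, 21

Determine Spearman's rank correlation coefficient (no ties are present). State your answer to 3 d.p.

-0.300

Rank w: 4, 3, 1, 5, 2
Rank z: 2, 4, 5, 3, 1
d = rank(w) − rank(z): 2, -1, -4, 2, 1; Σd² = 26
ρ = 1 − 6Σd² / [n(n²−1)] = 1 − 6×26 / (5×24) = 1 − 156/120 ≈ -0.300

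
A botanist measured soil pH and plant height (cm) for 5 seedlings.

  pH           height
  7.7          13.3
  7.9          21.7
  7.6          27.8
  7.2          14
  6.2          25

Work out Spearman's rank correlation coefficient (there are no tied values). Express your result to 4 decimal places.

Rank pH: 4, 5, 3, 2, 1
Rank height: 1, 3, 5, 2, 4
d = rank(pH) − rank(height): 3, 2, -2, 0, -3; Σd² = 26
ρ = 1 − 6Σd² / [n(n²−1)] = 1 − 6×26 / (5×24) = 1 − 156/120 ≈ -0.3000

-0.3000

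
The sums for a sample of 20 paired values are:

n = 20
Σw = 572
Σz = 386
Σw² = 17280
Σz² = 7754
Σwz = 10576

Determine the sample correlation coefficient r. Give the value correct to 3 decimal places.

r = (nΣwz − ΣwΣz) / √[(nΣw² − (Σw)²)(nΣz² − (Σz)²)]
Numerator: 20×10576 − 572×386 = -9272
Denominator: √[(345600 − 327184)(155080 − 148996)] = √[18416 × 6084] = 10585.0340
r = -9272 / 10585.0340 ≈ -0.876

-0.876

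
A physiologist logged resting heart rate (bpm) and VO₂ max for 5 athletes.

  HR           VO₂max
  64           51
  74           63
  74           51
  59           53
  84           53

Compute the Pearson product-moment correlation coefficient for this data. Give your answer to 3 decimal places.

0.194

n = 5, Σx = 355, Σy = 271, Σx² = 25585, Σy² = 14789, Σxy = 19279
nΣxy − ΣxΣy = 96395 − 96205 = 190
nΣx² − (Σx)² = 127925 − 126025 = 1900; nΣy² − (Σy)² = 73945 − 73441 = 504
r = 190 / √(1900 × 504) = 190 / 978.5704 ≈ 0.194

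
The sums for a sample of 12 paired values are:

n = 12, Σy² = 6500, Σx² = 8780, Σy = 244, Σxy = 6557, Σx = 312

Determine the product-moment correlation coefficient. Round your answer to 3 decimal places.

r = (nΣxy − ΣxΣy) / √[(nΣx² − (Σx)²)(nΣy² − (Σy)²)]
Numerator: 12×6557 − 312×244 = 2556
Denominator: √[(105360 − 97344)(78000 − 59536)] = √[8016 × 18464] = 12165.8302
r = 2556 / 12165.8302 ≈ 0.210

0.210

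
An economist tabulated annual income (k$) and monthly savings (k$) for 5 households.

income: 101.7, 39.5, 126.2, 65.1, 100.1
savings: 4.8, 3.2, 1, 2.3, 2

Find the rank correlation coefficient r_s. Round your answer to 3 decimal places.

Rank income: 4, 1, 5, 2, 3
Rank savings: 5, 4, 1, 3, 2
d = rank(income) − rank(savings): -1, -3, 4, -1, 1; Σd² = 28
ρ = 1 − 6Σd² / [n(n²−1)] = 1 − 6×28 / (5×24) = 1 − 168/120 ≈ -0.400

-0.400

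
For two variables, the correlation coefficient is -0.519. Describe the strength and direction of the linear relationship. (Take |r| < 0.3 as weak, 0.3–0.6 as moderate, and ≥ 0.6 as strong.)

r = -0.519 < 0 so the relationship is negative.
|r| = 0.519, which falls in the moderate range.

moderate negative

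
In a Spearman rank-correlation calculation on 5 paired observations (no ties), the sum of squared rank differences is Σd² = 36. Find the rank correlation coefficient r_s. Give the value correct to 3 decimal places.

ρ = 1 − 6Σd² / [n(n²−1)] = 1 − 6×36 / (5×24)
  = 1 − 216/120 = 1 − 1.8000 ≈ -0.800

-0.800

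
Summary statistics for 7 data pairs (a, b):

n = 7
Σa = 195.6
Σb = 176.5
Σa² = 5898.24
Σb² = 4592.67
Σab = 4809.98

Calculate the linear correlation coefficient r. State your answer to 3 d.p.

-0.491

r = (nΣab − ΣaΣb) / √[(nΣa² − (Σa)²)(nΣb² − (Σb)²)]
Numerator: 7×4809.98 − 195.6×176.5 = -853.54
Denominator: √[(41287.68 − 38259.36)(32148.69 − 31152.25)] = √[3028.32 × 996.44] = 1737.1066
r = -853.54 / 1737.1066 ≈ -0.491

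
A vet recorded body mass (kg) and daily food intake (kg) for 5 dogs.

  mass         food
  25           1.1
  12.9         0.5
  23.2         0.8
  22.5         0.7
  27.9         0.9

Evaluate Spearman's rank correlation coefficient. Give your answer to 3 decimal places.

0.900

Rank mass: 4, 1, 3, 2, 5
Rank food: 5, 1, 3, 2, 4
d = rank(mass) − rank(food): -1, 0, 0, 0, 1; Σd² = 2
ρ = 1 − 6Σd² / [n(n²−1)] = 1 − 6×2 / (5×24) = 1 − 12/120 ≈ 0.900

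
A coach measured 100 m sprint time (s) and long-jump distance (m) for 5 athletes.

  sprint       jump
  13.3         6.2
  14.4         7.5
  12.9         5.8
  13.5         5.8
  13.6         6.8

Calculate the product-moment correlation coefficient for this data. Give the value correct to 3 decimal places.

n = 5, Σx = 67.7, Σy = 32.1, Σx² = 917.87, Σy² = 208.21, Σxy = 436.06
nΣxy − ΣxΣy = 2180.3 − 2173.17 = 7.13
nΣx² − (Σx)² = 4589.35 − 4583.29 = 6.06; nΣy² − (Σy)² = 1041.05 − 1030.41 = 10.64
r = 7.13 / √(6.06 × 10.64) = 7.13 / 8.0298 ≈ 0.888

0.888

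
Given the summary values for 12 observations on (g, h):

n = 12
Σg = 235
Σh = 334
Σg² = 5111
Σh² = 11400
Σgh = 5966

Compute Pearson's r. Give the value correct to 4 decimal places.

-0.5556

r = (nΣgh − ΣgΣh) / √[(nΣg² − (Σg)²)(nΣh² − (Σh)²)]
Numerator: 12×5966 − 235×334 = -6898
Denominator: √[(61332 − 55225)(136800 − 111556)] = √[6107 × 25244] = 12416.3243
r = -6898 / 12416.3243 ≈ -0.5556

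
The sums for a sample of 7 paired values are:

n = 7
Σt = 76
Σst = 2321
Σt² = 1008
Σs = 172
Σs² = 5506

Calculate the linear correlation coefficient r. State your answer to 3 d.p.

0.938

r = (nΣst − ΣsΣt) / √[(nΣs² − (Σs)²)(nΣt² − (Σt)²)]
Numerator: 7×2321 − 172×76 = 3175
Denominator: √[(38542 − 29584)(7056 − 5776)] = √[8958 × 1280] = 3386.1837
r = 3175 / 3386.1837 ≈ 0.938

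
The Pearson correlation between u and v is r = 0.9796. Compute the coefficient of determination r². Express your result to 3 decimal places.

0.960

r² = (0.9796)² = 0.960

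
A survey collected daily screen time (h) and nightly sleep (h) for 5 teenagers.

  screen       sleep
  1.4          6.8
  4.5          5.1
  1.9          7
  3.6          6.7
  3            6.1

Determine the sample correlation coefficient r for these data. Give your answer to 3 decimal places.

n = 5, Σx = 14.4, Σy = 31.7, Σx² = 47.78, Σy² = 203.35, Σxy = 88.19
nΣxy − ΣxΣy = 440.95 − 456.48 = -15.53
nΣx² − (Σx)² = 238.9 − 207.36 = 31.54; nΣy² − (Σy)² = 1016.75 − 1004.89 = 11.86
r = -15.53 / √(31.54 × 11.86) = -15.53 / 19.3407 ≈ -0.803

-0.803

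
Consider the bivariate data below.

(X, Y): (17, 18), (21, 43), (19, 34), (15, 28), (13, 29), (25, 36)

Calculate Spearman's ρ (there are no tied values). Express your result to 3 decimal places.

Rank X: 3, 5, 4, 2, 1, 6
Rank Y: 1, 6, 4, 2, 3, 5
d = rank(X) − rank(Y): 2, -1, 0, 0, -2, 1; Σd² = 10
ρ = 1 − 6Σd² / [n(n²−1)] = 1 − 6×10 / (6×35) = 1 − 60/210 ≈ 0.714

0.714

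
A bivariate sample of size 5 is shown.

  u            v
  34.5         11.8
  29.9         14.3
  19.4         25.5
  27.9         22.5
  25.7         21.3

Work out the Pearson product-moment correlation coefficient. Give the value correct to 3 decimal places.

-0.910

n = 5, Σu = 137.4, Σv = 95.4, Σu² = 3899.52, Σv² = 1953.92, Σuv = 2504.53
nΣuv − ΣuΣv = 12522.65 − 13107.96 = -585.31
nΣu² − (Σu)² = 19497.6 − 18878.76 = 618.84; nΣv² − (Σv)² = 9769.6 − 9101.16 = 668.44
r = -585.31 / √(618.84 × 668.44) = -585.31 / 643.1620 ≈ -0.910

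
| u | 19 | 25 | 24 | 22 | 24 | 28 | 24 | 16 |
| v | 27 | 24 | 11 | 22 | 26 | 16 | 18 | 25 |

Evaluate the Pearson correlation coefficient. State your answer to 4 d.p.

n = 8, Σu = 182, Σv = 169, Σu² = 4238, Σv² = 3791, Σuv = 3765
nΣuv − ΣuΣv = 30120 − 30758 = -638
nΣu² − (Σu)² = 33904 − 33124 = 780; nΣv² − (Σv)² = 30328 − 28561 = 1767
r = -638 / √(780 × 1767) = -638 / 1173.9932 ≈ -0.5434

-0.5434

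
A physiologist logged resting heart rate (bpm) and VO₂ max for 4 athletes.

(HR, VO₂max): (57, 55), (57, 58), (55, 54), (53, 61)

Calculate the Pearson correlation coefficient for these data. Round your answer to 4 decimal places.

n = 4, Σx = 222, Σy = 228, Σx² = 12332, Σy² = 13026, Σxy = 12644
nΣxy − ΣxΣy = 50576 − 50616 = -40
nΣx² − (Σx)² = 49328 − 49284 = 44; nΣy² − (Σy)² = 52104 − 51984 = 120
r = -40 / √(44 × 120) = -40 / 72.6636 ≈ -0.5505

-0.5505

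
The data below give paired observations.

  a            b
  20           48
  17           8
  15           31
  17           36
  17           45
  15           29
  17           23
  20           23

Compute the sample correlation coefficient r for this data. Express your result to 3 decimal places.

n = 8, Σa = 138, Σb = 243, Σa² = 2406, Σb² = 8549, Σab = 4224
nΣab − ΣaΣb = 33792 − 33534 = 258
nΣa² − (Σa)² = 19248 − 19044 = 204; nΣb² − (Σb)² = 68392 − 59049 = 9343
r = 258 / √(204 × 9343) = 258 / 1380.5694 ≈ 0.187

0.187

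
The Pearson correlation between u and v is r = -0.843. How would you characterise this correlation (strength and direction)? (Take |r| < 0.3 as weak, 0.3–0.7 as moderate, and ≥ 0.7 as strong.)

strong negative

r = -0.843 < 0 so the relationship is negative.
|r| = 0.843, which falls in the strong range.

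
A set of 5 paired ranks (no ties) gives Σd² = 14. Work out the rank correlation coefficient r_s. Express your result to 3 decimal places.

0.300

ρ = 1 − 6Σd² / [n(n²−1)] = 1 − 6×14 / (5×24)
  = 1 − 84/120 = 1 − 0.7000 ≈ 0.300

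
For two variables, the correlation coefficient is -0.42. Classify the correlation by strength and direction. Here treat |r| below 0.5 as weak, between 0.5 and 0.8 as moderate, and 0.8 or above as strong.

weak negative

r = -0.42 < 0 so the relationship is negative.
|r| = 0.42, which falls in the weak range.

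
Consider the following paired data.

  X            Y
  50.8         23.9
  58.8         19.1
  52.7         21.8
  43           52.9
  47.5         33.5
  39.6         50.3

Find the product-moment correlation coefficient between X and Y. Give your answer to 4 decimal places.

-0.9299

n = 6, ΣX = 292.4, ΣY = 201.5, ΣX² = 14488.78, ΣY² = 7862.01, ΣXY = 9343.89
nΣXY − ΣXΣY = 56063.34 − 58918.6 = -2855.26
nΣX² − (ΣX)² = 86932.68 − 85497.76 = 1434.92; nΣY² − (ΣY)² = 47172.06 − 40602.25 = 6569.81
r = -2855.26 / √(1434.92 × 6569.81) = -2855.26 / 3070.3667 ≈ -0.9299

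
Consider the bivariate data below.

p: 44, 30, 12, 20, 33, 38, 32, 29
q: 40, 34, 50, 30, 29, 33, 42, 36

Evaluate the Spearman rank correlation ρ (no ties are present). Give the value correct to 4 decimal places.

-0.2143

Rank p: 8, 4, 1, 2, 6, 7, 5, 3
Rank q: 6, 4, 8, 2, 1, 3, 7, 5
d = rank(p) − rank(q): 2, 0, -7, 0, 5, 4, -2, -2; Σd² = 102
ρ = 1 − 6Σd² / [n(n²−1)] = 1 − 6×102 / (8×63) = 1 − 612/504 ≈ -0.2143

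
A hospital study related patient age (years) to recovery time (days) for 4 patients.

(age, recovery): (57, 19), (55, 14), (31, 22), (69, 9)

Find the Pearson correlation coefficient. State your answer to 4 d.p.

-0.8648

n = 4, Σx = 212, Σy = 64, Σx² = 11996, Σy² = 1122, Σxy = 3156
nΣxy − ΣxΣy = 12624 − 13568 = -944
nΣx² − (Σx)² = 47984 − 44944 = 3040; nΣy² − (Σy)² = 4488 − 4096 = 392
r = -944 / √(3040 × 392) = -944 / 1091.6410 ≈ -0.8648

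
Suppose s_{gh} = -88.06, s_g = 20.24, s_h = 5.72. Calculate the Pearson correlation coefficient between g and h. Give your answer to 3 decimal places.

-0.761

r = Cov(g,h) / (s_g · s_h) = -88.06 / (20.24 × 5.72)
  = -88.06 / 115.7728 ≈ -0.761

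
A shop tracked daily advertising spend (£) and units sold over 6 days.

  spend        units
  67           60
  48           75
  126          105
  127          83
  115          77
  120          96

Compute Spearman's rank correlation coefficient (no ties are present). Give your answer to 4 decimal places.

Rank spend: 2, 1, 5, 6, 3, 4
Rank units: 1, 2, 6, 4, 3, 5
d = rank(spend) − rank(units): 1, -1, -1, 2, 0, -1; Σd² = 8
ρ = 1 − 6Σd² / [n(n²−1)] = 1 − 6×8 / (6×35) = 1 − 48/210 ≈ 0.7714

0.7714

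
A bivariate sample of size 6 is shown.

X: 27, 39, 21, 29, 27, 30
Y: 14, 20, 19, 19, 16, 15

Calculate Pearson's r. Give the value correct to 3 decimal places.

n = 6, ΣX = 173, ΣY = 103, ΣX² = 5161, ΣY² = 1799, ΣXY = 2990
nΣXY − ΣXΣY = 17940 − 17819 = 121
nΣX² − (ΣX)² = 30966 − 29929 = 1037; nΣY² − (ΣY)² = 10794 − 10609 = 185
r = 121 / √(1037 × 185) = 121 / 438.0011 ≈ 0.276

0.276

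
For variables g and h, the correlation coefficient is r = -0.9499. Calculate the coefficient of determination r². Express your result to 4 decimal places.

0.9023

r² = (-0.9499)² = 0.9023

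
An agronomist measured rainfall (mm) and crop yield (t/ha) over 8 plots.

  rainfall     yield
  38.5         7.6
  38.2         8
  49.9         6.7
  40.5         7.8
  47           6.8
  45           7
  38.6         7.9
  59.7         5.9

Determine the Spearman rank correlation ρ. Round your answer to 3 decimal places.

-0.929

Rank rainfall: 2, 1, 7, 4, 6, 5, 3, 8
Rank yield: 5, 8, 2, 6, 3, 4, 7, 1
d = rank(rainfall) − rank(yield): -3, -7, 5, -2, 3, 1, -4, 7; Σd² = 162
ρ = 1 − 6Σd² / [n(n²−1)] = 1 − 6×162 / (8×63) = 1 − 972/504 ≈ -0.929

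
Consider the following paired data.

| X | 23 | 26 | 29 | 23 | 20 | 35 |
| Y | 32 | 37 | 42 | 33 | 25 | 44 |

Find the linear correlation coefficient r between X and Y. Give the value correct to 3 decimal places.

n = 6, ΣX = 156, ΣY = 213, ΣX² = 4200, ΣY² = 7807, ΣXY = 5715
nΣXY − ΣXΣY = 34290 − 33228 = 1062
nΣX² − (ΣX)² = 25200 − 24336 = 864; nΣY² − (ΣY)² = 46842 − 45369 = 1473
r = 1062 / √(864 × 1473) = 1062 / 1128.1277 ≈ 0.941

0.941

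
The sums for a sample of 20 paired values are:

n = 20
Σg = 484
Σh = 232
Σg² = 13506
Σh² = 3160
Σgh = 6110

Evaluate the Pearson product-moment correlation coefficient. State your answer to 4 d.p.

r = (nΣgh − ΣgΣh) / √[(nΣg² − (Σg)²)(nΣh² − (Σh)²)]
Numerator: 20×6110 − 484×232 = 9912
Denominator: √[(270120 − 234256)(63200 − 53824)] = √[35864 × 9376] = 18337.4170
r = 9912 / 18337.4170 ≈ 0.5405

0.5405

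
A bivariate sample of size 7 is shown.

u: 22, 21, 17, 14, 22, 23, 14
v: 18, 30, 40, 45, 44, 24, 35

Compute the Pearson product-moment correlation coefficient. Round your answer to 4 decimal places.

n = 7, Σu = 133, Σv = 236, Σu² = 2619, Σv² = 8586, Σuv = 4346
nΣuv − ΣuΣv = 30422 − 31388 = -966
nΣu² − (Σu)² = 18333 − 17689 = 644; nΣv² − (Σv)² = 60102 − 55696 = 4406
r = -966 / √(644 × 4406) = -966 / 1684.4774 ≈ -0.5735

-0.5735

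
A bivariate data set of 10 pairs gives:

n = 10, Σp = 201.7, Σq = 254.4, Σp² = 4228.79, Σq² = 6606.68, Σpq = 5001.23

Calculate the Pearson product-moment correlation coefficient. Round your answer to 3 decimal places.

-0.884

r = (nΣpq − ΣpΣq) / √[(nΣp² − (Σp)²)(nΣq² − (Σq)²)]
Numerator: 10×5001.23 − 201.7×254.4 = -1300.18
Denominator: √[(42287.9 − 40682.89)(66066.8 − 64719.36)] = √[1605.01 × 1347.44] = 1470.5967
r = -1300.18 / 1470.5967 ≈ -0.884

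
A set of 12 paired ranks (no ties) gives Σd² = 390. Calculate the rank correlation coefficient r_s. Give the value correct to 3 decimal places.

-0.364

ρ = 1 − 6Σd² / [n(n²−1)] = 1 − 6×390 / (12×143)
  = 1 − 2340/1716 = 1 − 1.3636 ≈ -0.364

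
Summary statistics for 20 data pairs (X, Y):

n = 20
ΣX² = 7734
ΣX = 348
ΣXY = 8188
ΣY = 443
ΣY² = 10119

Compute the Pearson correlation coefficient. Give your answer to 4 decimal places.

0.6688

r = (nΣXY − ΣXΣY) / √[(nΣX² − (ΣX)²)(nΣY² − (ΣY)²)]
Numerator: 20×8188 − 348×443 = 9596
Denominator: √[(154680 − 121104)(202380 − 196249)] = √[33576 × 6131] = 14347.6289
r = 9596 / 14347.6289 ≈ 0.6688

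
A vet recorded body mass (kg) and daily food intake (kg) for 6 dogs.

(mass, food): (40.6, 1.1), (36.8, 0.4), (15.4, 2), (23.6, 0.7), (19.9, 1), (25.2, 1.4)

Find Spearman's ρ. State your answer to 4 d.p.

Rank mass: 6, 5, 1, 3, 2, 4
Rank food: 4, 1, 6, 2, 3, 5
d = rank(mass) − rank(food): 2, 4, -5, 1, -1, -1; Σd² = 48
ρ = 1 − 6Σd² / [n(n²−1)] = 1 − 6×48 / (6×35) = 1 − 288/210 ≈ -0.3714

-0.3714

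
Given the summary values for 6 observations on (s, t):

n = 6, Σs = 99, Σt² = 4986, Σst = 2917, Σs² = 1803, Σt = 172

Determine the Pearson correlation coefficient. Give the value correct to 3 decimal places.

0.816

r = (nΣst − ΣsΣt) / √[(nΣs² − (Σs)²)(nΣt² − (Σt)²)]
Numerator: 6×2917 − 99×172 = 474
Denominator: √[(10818 − 9801)(29916 − 29584)] = √[1017 × 332] = 581.0714
r = 474 / 581.0714 ≈ 0.816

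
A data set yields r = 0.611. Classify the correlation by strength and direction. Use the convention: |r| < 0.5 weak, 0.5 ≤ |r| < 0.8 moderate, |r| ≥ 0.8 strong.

moderate positive

r = 0.611 > 0 so the relationship is positive.
|r| = 0.611, which falls in the moderate range.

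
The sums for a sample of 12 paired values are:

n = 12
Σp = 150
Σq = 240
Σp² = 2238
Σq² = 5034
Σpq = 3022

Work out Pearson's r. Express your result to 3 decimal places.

r = (nΣpq − ΣpΣq) / √[(nΣp² − (Σp)²)(nΣq² − (Σq)²)]
Numerator: 12×3022 − 150×240 = 264
Denominator: √[(26856 − 22500)(60408 − 57600)] = √[4356 × 2808] = 3497.3773
r = 264 / 3497.3773 ≈ 0.075

0.075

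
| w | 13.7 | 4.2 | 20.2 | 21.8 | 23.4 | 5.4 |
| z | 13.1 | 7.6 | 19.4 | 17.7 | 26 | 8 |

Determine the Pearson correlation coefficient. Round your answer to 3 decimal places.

n = 6, Σw = 88.7, Σz = 91.8, Σw² = 1665.33, Σz² = 1659.02, Σwz = 1640.73
nΣwz − ΣwΣz = 9844.38 − 8142.66 = 1701.72
nΣw² − (Σw)² = 9991.98 − 7867.69 = 2124.29; nΣz² − (Σz)² = 9954.12 − 8427.24 = 1526.88
r = 1701.72 / √(2124.29 × 1526.88) = 1701.72 / 1800.9819 ≈ 0.945

0.945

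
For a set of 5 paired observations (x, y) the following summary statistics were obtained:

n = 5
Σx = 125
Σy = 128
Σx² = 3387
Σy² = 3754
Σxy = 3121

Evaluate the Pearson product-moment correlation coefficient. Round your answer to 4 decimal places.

-0.2234

r = (nΣxy − ΣxΣy) / √[(nΣx² − (Σx)²)(nΣy² − (Σy)²)]
Numerator: 5×3121 − 125×128 = -395
Denominator: √[(16935 − 15625)(18770 − 16384)] = √[1310 × 2386] = 1767.9536
r = -395 / 1767.9536 ≈ -0.2234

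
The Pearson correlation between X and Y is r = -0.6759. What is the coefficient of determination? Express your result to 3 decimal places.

r² = (-0.6759)² = 0.457

0.457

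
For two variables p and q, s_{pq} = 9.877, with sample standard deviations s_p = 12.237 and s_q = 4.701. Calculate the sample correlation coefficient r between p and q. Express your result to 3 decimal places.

0.172

r = Cov(p,q) / (s_p · s_q) = 9.877 / (12.237 × 4.701)
  = 9.877 / 57.5261 ≈ 0.172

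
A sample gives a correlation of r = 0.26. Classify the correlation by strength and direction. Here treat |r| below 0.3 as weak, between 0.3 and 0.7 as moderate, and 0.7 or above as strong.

weak positive

r = 0.26 > 0 so the relationship is positive.
|r| = 0.26, which falls in the weak range.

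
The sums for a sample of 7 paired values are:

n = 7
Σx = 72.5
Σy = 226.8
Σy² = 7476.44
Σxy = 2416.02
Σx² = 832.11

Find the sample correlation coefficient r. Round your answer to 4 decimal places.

0.6570

r = (nΣxy − ΣxΣy) / √[(nΣx² − (Σx)²)(nΣy² − (Σy)²)]
Numerator: 7×2416.02 − 72.5×226.8 = 469.14
Denominator: √[(5824.77 − 5256.25)(52335.08 − 51438.24)] = √[568.52 × 896.84] = 714.0529
r = 469.14 / 714.0529 ≈ 0.6570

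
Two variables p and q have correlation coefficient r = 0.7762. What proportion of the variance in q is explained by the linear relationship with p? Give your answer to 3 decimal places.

0.602

r² = (0.7762)² = 0.602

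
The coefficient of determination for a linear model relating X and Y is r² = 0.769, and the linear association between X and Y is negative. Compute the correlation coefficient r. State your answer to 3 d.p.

|r| = √0.769 = 0.877
The association is negative, so r = −0.877.

-0.877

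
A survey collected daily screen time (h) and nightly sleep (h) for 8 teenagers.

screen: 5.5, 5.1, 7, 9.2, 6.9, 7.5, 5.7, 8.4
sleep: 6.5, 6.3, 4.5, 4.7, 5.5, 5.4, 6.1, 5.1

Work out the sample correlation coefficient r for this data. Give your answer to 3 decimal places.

n = 8, Σx = 55.3, Σy = 44.1, Σx² = 396.81, Σy² = 246.91, Σxy = 298.68
nΣxy − ΣxΣy = 2389.44 − 2438.73 = -49.29
nΣx² − (Σx)² = 3174.48 − 3058.09 = 116.39; nΣy² − (Σy)² = 1975.28 − 1944.81 = 30.47
r = -49.29 / √(116.39 × 30.47) = -49.29 / 59.5517 ≈ -0.828

-0.828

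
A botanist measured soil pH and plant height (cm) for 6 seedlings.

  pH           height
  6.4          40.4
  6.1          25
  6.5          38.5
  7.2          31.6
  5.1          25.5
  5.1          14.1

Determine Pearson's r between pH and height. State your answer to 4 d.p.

0.7026

n = 6, Σx = 36.4, Σy = 175.1, Σx² = 224.28, Σy² = 5587.03, Σxy = 1090.79
nΣxy − ΣxΣy = 6544.74 − 6373.64 = 171.1
nΣx² − (Σx)² = 1345.68 − 1324.96 = 20.72; nΣy² − (Σy)² = 33522.18 − 30660.01 = 2862.17
r = 171.1 / √(20.72 × 2862.17) = 171.1 / 243.5245 ≈ 0.7026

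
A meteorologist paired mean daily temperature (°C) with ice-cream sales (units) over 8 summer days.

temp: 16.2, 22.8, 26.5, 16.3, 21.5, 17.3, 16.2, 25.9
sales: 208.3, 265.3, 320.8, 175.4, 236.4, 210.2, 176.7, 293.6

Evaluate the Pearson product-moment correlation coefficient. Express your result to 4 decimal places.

n = 8, Σx = 162.7, Σy = 1886.7, Σx² = 3445.01, Σy² = 464943.63, Σxy = 39969.36
nΣxy − ΣxΣy = 319754.88 − 306966.09 = 12788.79
nΣx² − (Σx)² = 27560.08 − 26471.29 = 1088.79; nΣy² − (Σy)² = 3719549.04 − 3559636.89 = 159912.15
r = 12788.79 / √(1088.79 × 159912.15) = 12788.79 / 13195.1033 ≈ 0.9692

0.9692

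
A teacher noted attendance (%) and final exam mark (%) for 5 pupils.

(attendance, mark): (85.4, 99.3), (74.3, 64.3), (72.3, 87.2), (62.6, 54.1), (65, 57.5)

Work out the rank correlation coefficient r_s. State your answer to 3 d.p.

0.900

Rank attendance: 5, 4, 3, 1, 2
Rank mark: 5, 3, 4, 1, 2
d = rank(attendance) − rank(mark): 0, 1, -1, 0, 0; Σd² = 2
ρ = 1 − 6Σd² / [n(n²−1)] = 1 − 6×2 / (5×24) = 1 − 12/120 ≈ 0.900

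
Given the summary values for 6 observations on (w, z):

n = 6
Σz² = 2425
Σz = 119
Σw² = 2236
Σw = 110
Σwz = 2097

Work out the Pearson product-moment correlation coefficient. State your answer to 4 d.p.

r = (nΣwz − ΣwΣz) / √[(nΣw² − (Σw)²)(nΣz² − (Σz)²)]
Numerator: 6×2097 − 110×119 = -508
Denominator: √[(13416 − 12100)(14550 − 14161)] = √[1316 × 389] = 715.4886
r = -508 / 715.4886 ≈ -0.7100

-0.7100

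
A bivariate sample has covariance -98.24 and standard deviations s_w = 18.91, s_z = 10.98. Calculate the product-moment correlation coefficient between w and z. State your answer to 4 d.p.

r = Cov(w,z) / (s_w · s_z) = -98.24 / (18.91 × 10.98)
  = -98.24 / 207.6318 ≈ -0.4731

-0.4731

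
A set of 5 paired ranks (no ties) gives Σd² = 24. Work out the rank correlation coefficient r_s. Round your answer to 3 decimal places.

-0.200

ρ = 1 − 6Σd² / [n(n²−1)] = 1 − 6×24 / (5×24)
  = 1 − 144/120 = 1 − 1.2000 ≈ -0.200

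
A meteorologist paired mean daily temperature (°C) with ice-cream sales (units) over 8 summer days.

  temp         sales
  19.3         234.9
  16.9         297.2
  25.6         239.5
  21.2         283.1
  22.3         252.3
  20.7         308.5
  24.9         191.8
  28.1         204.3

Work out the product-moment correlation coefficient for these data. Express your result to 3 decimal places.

-0.732

n = 8, Σx = 179, Σy = 2011.6, Σx² = 4098.3, Σy² = 518364.98, Σxy = 44218.06
nΣxy − ΣxΣy = 353744.48 − 360076.4 = -6331.92
nΣx² − (Σx)² = 32786.4 − 32041 = 745.4; nΣy² − (Σy)² = 4146919.84 − 4046534.56 = 100385.28
r = -6331.92 / √(745.4 × 100385.28) = -6331.92 / 8650.2710 ≈ -0.732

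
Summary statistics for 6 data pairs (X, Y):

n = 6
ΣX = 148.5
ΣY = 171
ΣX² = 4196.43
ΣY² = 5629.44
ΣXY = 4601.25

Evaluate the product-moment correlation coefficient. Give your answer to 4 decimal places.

0.5880

r = (nΣXY − ΣXΣY) / √[(nΣX² − (ΣX)²)(nΣY² − (ΣY)²)]
Numerator: 6×4601.25 − 148.5×171 = 2214
Denominator: √[(25178.58 − 22052.25)(33776.64 − 29241)] = √[3126.33 × 4535.64] = 3765.6218
r = 2214 / 3765.6218 ≈ 0.5880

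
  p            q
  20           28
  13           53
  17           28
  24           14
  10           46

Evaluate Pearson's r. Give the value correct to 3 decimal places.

-0.919

n = 5, Σp = 84, Σq = 169, Σp² = 1534, Σq² = 6689, Σpq = 2521
nΣpq − ΣpΣq = 12605 − 14196 = -1591
nΣp² − (Σp)² = 7670 − 7056 = 614; nΣq² − (Σq)² = 33445 − 28561 = 4884
r = -1591 / √(614 × 4884) = -1591 / 1731.6974 ≈ -0.919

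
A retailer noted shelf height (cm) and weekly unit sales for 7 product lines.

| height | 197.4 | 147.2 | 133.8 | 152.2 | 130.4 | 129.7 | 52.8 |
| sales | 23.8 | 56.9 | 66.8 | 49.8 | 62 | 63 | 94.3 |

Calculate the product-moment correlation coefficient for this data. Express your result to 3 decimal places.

n = 7, Σx = 943.5, Σy = 416.6, Σx² = 138315.97, Σy² = 27451.82, Σxy = 50826.14
nΣxy − ΣxΣy = 355782.98 − 393062.1 = -37279.12
nΣx² − (Σx)² = 968211.79 − 890192.25 = 78019.54; nΣy² − (Σy)² = 192162.74 − 173555.56 = 18607.18
r = -37279.12 / √(78019.54 × 18607.18) = -37279.12 / 38101.4911 ≈ -0.978

-0.978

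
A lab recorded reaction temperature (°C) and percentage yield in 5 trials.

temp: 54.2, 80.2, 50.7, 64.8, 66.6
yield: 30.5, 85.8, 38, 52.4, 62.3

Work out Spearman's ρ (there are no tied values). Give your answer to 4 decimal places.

0.9000

Rank temp: 2, 5, 1, 3, 4
Rank yield: 1, 5, 2, 3, 4
d = rank(temp) − rank(yield): 1, 0, -1, 0, 0; Σd² = 2
ρ = 1 − 6Σd² / [n(n²−1)] = 1 − 6×2 / (5×24) = 1 − 12/120 ≈ 0.9000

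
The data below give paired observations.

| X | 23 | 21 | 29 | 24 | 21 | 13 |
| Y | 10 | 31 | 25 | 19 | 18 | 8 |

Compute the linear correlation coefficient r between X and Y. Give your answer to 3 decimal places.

n = 6, ΣX = 131, ΣY = 111, ΣX² = 2997, ΣY² = 2435, ΣXY = 2544
nΣXY − ΣXΣY = 15264 − 14541 = 723
nΣX² − (ΣX)² = 17982 − 17161 = 821; nΣY² − (ΣY)² = 14610 − 12321 = 2289
r = 723 / √(821 × 2289) = 723 / 1370.8643 ≈ 0.527

0.527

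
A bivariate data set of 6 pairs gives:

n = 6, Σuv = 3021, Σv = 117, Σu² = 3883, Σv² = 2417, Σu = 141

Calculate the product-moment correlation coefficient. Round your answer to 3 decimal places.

0.977

r = (nΣuv − ΣuΣv) / √[(nΣu² − (Σu)²)(nΣv² − (Σv)²)]
Numerator: 6×3021 − 141×117 = 1629
Denominator: √[(23298 − 19881)(14502 − 13689)] = √[3417 × 813] = 1666.7396
r = 1629 / 1666.7396 ≈ 0.977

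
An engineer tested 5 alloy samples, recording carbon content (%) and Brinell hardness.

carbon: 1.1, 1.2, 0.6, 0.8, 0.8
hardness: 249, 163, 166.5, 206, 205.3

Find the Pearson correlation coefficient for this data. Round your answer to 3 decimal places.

0.221

n = 5, Σx = 4.5, Σy = 989.8, Σx² = 4.29, Σy² = 200876.34, Σxy = 898.44
nΣxy − ΣxΣy = 4492.2 − 4454.1 = 38.1
nΣx² − (Σx)² = 21.45 − 20.25 = 1.2; nΣy² − (Σy)² = 1004381.7 − 979704.04 = 24677.66
r = 38.1 / √(1.2 × 24677.66) = 38.1 / 172.0848 ≈ 0.221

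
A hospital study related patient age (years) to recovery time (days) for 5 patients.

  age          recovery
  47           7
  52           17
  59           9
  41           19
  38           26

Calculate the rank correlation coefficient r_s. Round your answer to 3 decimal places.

Rank age: 3, 4, 5, 2, 1
Rank recovery: 1, 3, 2, 4, 5
d = rank(age) − rank(recovery): 2, 1, 3, -2, -4; Σd² = 34
ρ = 1 − 6Σd² / [n(n²−1)] = 1 − 6×34 / (5×24) = 1 − 204/120 ≈ -0.700

-0.700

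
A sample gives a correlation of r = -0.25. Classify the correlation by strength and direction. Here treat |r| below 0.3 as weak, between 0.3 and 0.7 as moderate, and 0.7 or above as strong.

weak negative

r = -0.25 < 0 so the relationship is negative.
|r| = 0.25, which falls in the weak range.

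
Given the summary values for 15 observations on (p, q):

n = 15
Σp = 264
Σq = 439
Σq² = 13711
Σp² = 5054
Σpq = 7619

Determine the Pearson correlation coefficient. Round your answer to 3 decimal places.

-0.181

r = (nΣpq − ΣpΣq) / √[(nΣp² − (Σp)²)(nΣq² − (Σq)²)]
Numerator: 15×7619 − 264×439 = -1611
Denominator: √[(75810 − 69696)(205665 − 192721)] = √[6114 × 12944] = 8896.0450
r = -1611 / 8896.0450 ≈ -0.181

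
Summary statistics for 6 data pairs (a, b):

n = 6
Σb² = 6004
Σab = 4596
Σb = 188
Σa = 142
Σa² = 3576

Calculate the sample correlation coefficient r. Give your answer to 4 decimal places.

r = (nΣab − ΣaΣb) / √[(nΣa² − (Σa)²)(nΣb² − (Σb)²)]
Numerator: 6×4596 − 142×188 = 880
Denominator: √[(21456 − 20164)(36024 − 35344)] = √[1292 × 680] = 937.3153
r = 880 / 937.3153 ≈ 0.9389

0.9389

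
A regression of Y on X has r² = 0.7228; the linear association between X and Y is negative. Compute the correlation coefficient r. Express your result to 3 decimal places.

-0.850

|r| = √0.7228 = 0.850
The association is negative, so r = −0.850.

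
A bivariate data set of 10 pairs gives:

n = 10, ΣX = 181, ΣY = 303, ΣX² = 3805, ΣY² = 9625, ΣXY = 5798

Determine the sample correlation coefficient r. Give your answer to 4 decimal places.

0.6473

r = (nΣXY − ΣXΣY) / √[(nΣX² − (ΣX)²)(nΣY² − (ΣY)²)]
Numerator: 10×5798 − 181×303 = 3137
Denominator: √[(38050 − 32761)(96250 − 91809)] = √[5289 × 4441] = 4846.4883
r = 3137 / 4846.4883 ≈ 0.6473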